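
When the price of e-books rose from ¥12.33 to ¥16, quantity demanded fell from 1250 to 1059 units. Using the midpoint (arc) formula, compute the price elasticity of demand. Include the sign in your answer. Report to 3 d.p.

-0.639

ΔQ = 1059 − 1250 = -191; ΔP = 16 − 12.33 = 3.67.
Midpoints: P̄ = 14.16, Q̄ = 1154.5.
ε = (ΔQ/ΔP)(P̄/Q̄) = (-191/3.67)(14.16/1154.5).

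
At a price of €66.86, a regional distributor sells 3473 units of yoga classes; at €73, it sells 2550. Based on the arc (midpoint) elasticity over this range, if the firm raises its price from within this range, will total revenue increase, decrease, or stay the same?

Arc ε = (-923/6.14)(69.93/3011.5) ≈ -3.491.
|ε| = 3.49 > 1, so demand is elastic. A price rise therefore reduces total revenue.

decrease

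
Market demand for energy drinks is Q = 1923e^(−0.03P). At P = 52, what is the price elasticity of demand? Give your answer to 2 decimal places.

At P = 52, Q = 404.092.
dQ/dP = −0.03·1923e^(−0.03P) = −0.03Q = -12.123.
ε = (dQ/dP)(P/Q) = (-12.123)(52/404.092).

-1.56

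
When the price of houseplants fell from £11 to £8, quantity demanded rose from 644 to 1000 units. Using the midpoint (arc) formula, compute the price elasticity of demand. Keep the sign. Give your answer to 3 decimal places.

ΔQ = 1000 − 644 = 356; ΔP = 8 − 11 = -3.
Midpoints: P̄ = 9.50, Q̄ = 822.0.
ε = (ΔQ/ΔP)(P̄/Q̄) = (356/-3)(9.50/822.0).

-1.371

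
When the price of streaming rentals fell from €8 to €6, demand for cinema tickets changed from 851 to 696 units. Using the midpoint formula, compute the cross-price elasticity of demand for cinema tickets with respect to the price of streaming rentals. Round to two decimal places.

0.70

ΔQ_x = 696 − 851 = -155; ΔP_y = 6 − 8 = -2.
Midpoints: P̄_y = 7.00, Q̄_x = 773.5.
ε_xy = (ΔQ_x/ΔP_y)(P̄_y/Q̄_x) = (-155/-2)(7.00/773.5).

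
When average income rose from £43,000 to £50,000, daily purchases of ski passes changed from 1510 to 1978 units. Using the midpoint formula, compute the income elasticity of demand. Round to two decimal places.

ΔQ = 468, ΔI = 7000. Midpoints: Ī = 46,500, Q̄ = 1744.0.
ε_I = (ΔQ/ΔI)(Ī/Q̄) = (468/7000)(46500/1744.0).

1.78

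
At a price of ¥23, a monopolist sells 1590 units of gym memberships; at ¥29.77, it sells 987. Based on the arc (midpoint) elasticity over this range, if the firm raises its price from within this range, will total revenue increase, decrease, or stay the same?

Arc ε = (-603/6.77)(26.38/1288.5) ≈ -1.824.
|ε| = 1.82 > 1, so demand is elastic. A price rise therefore reduces total revenue.

decrease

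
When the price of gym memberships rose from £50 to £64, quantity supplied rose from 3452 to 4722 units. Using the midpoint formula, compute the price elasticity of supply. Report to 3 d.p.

1.265

ΔQ = 4722 − 3452 = 1270; ΔP = 64 − 50 = 14.
Midpoints: P̄ = 57.00, Q̄ = 4087.0.
ε_s = (ΔQ/ΔP)(P̄/Q̄) = (1270/14)(57.00/4087.0).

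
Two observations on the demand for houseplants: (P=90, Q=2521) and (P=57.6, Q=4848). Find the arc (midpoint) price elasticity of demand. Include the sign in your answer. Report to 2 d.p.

ΔQ = 4848 − 2521 = 2327; ΔP = 57.6 − 90 = -32.4.
Midpoints: P̄ = 73.80, Q̄ = 3684.5.
ε = (ΔQ/ΔP)(P̄/Q̄) = (2327/-32.4)(73.80/3684.5).

-1.44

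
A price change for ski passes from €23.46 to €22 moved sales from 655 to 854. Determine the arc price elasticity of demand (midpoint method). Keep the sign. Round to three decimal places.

-4.106

ΔQ = 854 − 655 = 199; ΔP = 22 − 23.46 = -1.46.
Midpoints: P̄ = 22.73, Q̄ = 754.5.
ε = (ΔQ/ΔP)(P̄/Q̄) = (199/-1.46)(22.73/754.5).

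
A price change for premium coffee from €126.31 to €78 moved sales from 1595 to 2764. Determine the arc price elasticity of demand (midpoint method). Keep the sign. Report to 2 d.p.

ΔQ = 2764 − 1595 = 1169; ΔP = 78 − 126.31 = -48.31.
Midpoints: P̄ = 102.16, Q̄ = 2179.5.
ε = (ΔQ/ΔP)(P̄/Q̄) = (1169/-48.31)(102.16/2179.5).

-1.13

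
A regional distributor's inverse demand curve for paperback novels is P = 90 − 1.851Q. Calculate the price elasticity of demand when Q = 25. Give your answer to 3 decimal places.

At Q = 25, P = 90 − 1.851(25) = 43.73.
dP/dQ = −1.851, so dQ/dP = 1/(−1.851) = -0.540.
ε = (dQ/dP)(P/Q) = (-0.540)(43.73/25).

-0.945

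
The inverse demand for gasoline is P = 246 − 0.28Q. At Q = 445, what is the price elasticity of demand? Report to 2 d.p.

At Q = 445, P = 246 − 0.28(445) = 121.40.
dP/dQ = −0.28, so dQ/dP = 1/(−0.28) = -3.571.
ε = (dQ/dP)(P/Q) = (-3.571)(121.40/445).

-0.97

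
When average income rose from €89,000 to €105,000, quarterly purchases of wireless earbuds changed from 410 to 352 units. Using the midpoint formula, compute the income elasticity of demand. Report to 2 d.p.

-0.92

ΔQ = -58, ΔI = 16000. Midpoints: Ī = 97,000, Q̄ = 381.0.
ε_I = (ΔQ/ΔI)(Ī/Q̄) = (-58/16000)(97000/381.0).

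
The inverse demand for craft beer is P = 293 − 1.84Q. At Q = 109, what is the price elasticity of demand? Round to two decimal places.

At Q = 109, P = 293 − 1.84(109) = 92.44.
dP/dQ = −1.84, so dQ/dP = 1/(−1.84) = -0.543.
ε = (dQ/dP)(P/Q) = (-0.543)(92.44/109).

-0.46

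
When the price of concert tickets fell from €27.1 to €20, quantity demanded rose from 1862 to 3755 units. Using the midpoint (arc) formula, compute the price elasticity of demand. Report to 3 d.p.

ΔQ = 3755 − 1862 = 1893; ΔP = 20 − 27.1 = -7.1.
Midpoints: P̄ = 23.55, Q̄ = 2808.5.
ε = (ΔQ/ΔP)(P̄/Q̄) = (1893/-7.1)(23.55/2808.5).

-2.236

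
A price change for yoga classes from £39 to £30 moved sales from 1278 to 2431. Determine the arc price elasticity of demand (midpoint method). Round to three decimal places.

-2.383

ΔQ = 2431 − 1278 = 1153; ΔP = 30 − 39 = -9.
Midpoints: P̄ = 34.50, Q̄ = 1854.5.
ε = (ΔQ/ΔP)(P̄/Q̄) = (1153/-9)(34.50/1854.5).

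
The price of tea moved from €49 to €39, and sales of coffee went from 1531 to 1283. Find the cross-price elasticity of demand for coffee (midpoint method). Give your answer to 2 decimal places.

0.78

ΔQ_x = 1283 − 1531 = -248; ΔP_y = 39 − 49 = -10.
Midpoints: P̄_y = 44.00, Q̄_x = 1407.0.
ε_xy = (ΔQ_x/ΔP_y)(P̄_y/Q̄_x) = (-248/-10)(44.00/1407.0).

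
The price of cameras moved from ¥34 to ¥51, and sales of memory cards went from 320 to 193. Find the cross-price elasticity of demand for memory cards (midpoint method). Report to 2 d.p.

-1.24

ΔQ_x = 193 − 320 = -127; ΔP_y = 51 − 34 = 17.
Midpoints: P̄_y = 42.50, Q̄_x = 256.5.
ε_xy = (ΔQ_x/ΔP_y)(P̄_y/Q̄_x) = (-127/17)(42.50/256.5).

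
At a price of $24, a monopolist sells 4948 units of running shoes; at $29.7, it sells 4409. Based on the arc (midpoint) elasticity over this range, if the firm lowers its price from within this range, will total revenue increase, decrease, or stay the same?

Arc ε = (-539/5.7)(26.85/4678.5) ≈ -0.543.
|ε| = 0.54 < 1, so demand is inelastic. A price cut therefore reduces total revenue.

decrease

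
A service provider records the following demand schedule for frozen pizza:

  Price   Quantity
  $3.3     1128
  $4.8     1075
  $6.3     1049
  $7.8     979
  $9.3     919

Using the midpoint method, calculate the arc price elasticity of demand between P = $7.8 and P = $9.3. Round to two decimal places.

At P = 7.8, Q = 979; at P = 9.3, Q = 919.
ΔQ = -60, ΔP = 1.5. Midpoints: P̄ = 8.55, Q̄ = 949.0.
ε = (ΔQ/ΔP)(P̄/Q̄) = (-60/1.5)(8.55/949.0).

-0.36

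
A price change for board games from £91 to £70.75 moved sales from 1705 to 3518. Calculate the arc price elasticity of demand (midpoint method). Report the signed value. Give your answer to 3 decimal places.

ΔQ = 3518 − 1705 = 1813; ΔP = 70.75 − 91 = -20.25.
Midpoints: P̄ = 80.88, Q̄ = 2611.5.
ε = (ΔQ/ΔP)(P̄/Q̄) = (1813/-20.25)(80.88/2611.5).

-2.773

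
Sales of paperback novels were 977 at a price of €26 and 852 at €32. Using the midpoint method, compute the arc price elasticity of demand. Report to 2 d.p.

-0.66

ΔQ = 852 − 977 = -125; ΔP = 32 − 26 = 6.
Midpoints: P̄ = 29.00, Q̄ = 914.5.
ε = (ΔQ/ΔP)(P̄/Q̄) = (-125/6)(29.00/914.5).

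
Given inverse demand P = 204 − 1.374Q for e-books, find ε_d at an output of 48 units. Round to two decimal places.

-2.09

At Q = 48, P = 204 − 1.374(48) = 138.05.
dP/dQ = −1.374, so dQ/dP = 1/(−1.374) = -0.728.
ε = (dQ/dP)(P/Q) = (-0.728)(138.05/48).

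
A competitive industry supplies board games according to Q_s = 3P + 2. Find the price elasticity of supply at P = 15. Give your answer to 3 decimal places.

0.957

At P = 15, Q_s = 47.
dQ_s/dP = 3.
ε_s = (dQ_s/dP)(P/Q_s) = (3)(15/47).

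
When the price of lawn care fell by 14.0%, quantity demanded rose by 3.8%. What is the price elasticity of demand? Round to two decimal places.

-0.27

ε = %ΔQ / %ΔP = (3.8)/(-14.0) = -0.271.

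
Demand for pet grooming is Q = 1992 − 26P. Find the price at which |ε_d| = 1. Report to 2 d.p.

For linear demand Q = a − bP, ε = −bP/(a − bP). |ε| = 1 when bP = a − bP, i.e. P = a/(2b).
P = 1992/(2·26) = 1992/52 = 38.3077.

38.31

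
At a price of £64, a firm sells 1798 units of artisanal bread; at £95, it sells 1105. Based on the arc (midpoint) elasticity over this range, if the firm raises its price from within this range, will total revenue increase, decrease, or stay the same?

decrease

Arc ε = (-693/31)(79.50/1451.5) ≈ -1.224.
|ε| = 1.22 > 1, so demand is elastic. A price rise therefore reduces total revenue.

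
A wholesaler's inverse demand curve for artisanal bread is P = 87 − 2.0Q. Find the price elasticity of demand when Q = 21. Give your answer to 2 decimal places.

At Q = 21, P = 87 − 2.0(21) = 45.00.
dP/dQ = −2.0, so dQ/dP = 1/(−2.0) = -0.500.
ε = (dQ/dP)(P/Q) = (-0.500)(45.00/21).

-1.07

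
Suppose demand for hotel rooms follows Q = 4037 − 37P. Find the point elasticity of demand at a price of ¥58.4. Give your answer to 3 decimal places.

At P = 58.4, Q = 1876.200.
dQ/dP = −37.
ε = (dQ/dP)(P/Q) = (-37)(58.4/1876.200).
|ε| > 1, so demand is elastic at this price.

-1.152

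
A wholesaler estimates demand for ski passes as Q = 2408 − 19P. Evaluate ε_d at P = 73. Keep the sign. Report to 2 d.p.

At P = 73, Q = 1021.
dQ/dP = −19.
ε = (dQ/dP)(P/Q) = (-19)(73/1021).
|ε| > 1, so demand is elastic at this price.

-1.36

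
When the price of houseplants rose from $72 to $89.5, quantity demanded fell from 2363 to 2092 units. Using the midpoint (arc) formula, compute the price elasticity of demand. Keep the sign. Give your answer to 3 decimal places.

-0.561

ΔQ = 2092 − 2363 = -271; ΔP = 89.5 − 72 = 17.5.
Midpoints: P̄ = 80.75, Q̄ = 2227.5.
ε = (ΔQ/ΔP)(P̄/Q̄) = (-271/17.5)(80.75/2227.5).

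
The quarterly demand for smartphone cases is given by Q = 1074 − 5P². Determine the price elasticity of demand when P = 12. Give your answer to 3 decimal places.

-4.068

At P = 12, Q = 354.
dQ/dP = −10P = -120.
ε = (dQ/dP)(P/Q) = (-120)(12/354).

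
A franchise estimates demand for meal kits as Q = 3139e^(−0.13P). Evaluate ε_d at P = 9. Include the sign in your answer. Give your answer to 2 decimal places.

At P = 9, Q = 974.242.
dQ/dP = −0.13·3139e^(−0.13P) = −0.13Q = -126.651.
ε = (dQ/dP)(P/Q) = (-126.651)(9/974.242).
|ε| > 1, so demand is elastic at this price.

-1.17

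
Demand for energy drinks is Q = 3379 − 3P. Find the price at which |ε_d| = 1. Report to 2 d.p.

For linear demand Q = a − bP, ε = −bP/(a − bP). |ε| = 1 when bP = a − bP, i.e. P = a/(2b).
P = 3379/(2·3) = 3379/6 = 563.1667.

563.17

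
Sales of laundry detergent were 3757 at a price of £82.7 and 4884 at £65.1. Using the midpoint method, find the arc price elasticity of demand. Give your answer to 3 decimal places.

ΔQ = 4884 − 3757 = 1127; ΔP = 65.1 − 82.7 = -17.6.
Midpoints: P̄ = 73.90, Q̄ = 4320.5.
ε = (ΔQ/ΔP)(P̄/Q̄) = (1127/-17.6)(73.90/4320.5).

-1.095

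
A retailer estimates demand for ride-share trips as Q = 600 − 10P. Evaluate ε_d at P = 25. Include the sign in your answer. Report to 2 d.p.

-0.71

At P = 25, Q = 350.
dQ/dP = −10.
ε = (dQ/dP)(P/Q) = (-10)(25/350).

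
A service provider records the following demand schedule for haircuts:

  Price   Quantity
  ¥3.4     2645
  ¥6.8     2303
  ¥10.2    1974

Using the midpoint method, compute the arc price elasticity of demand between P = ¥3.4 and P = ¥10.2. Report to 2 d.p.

-0.29

At P = 3.4, Q = 2645; at P = 10.2, Q = 1974.
ΔQ = -671, ΔP = 6.8. Midpoints: P̄ = 6.80, Q̄ = 2309.5.
ε = (ΔQ/ΔP)(P̄/Q̄) = (-671/6.8)(6.80/2309.5).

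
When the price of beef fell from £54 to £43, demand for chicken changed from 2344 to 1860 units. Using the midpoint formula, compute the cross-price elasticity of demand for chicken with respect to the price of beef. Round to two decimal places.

1.02

ΔQ_x = 1860 − 2344 = -484; ΔP_y = 43 − 54 = -11.
Midpoints: P̄_y = 48.50, Q̄_x = 2102.0.
ε_xy = (ΔQ_x/ΔP_y)(P̄_y/Q̄_x) = (-484/-11)(48.50/2102.0).
ε_xy > 0, so the goods are substitutes.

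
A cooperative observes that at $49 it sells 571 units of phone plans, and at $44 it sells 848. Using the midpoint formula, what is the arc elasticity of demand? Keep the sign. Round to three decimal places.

ΔQ = 848 − 571 = 277; ΔP = 44 − 49 = -5.
Midpoints: P̄ = 46.50, Q̄ = 709.5.
ε = (ΔQ/ΔP)(P̄/Q̄) = (277/-5)(46.50/709.5).

-3.631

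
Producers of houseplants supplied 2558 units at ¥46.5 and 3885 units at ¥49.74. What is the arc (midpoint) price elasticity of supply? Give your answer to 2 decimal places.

6.12

ΔQ = 3885 − 2558 = 1327; ΔP = 49.74 − 46.5 = 3.24.
Midpoints: P̄ = 48.12, Q̄ = 3221.5.
ε_s = (ΔQ/ΔP)(P̄/Q̄) = (1327/3.24)(48.12/3221.5).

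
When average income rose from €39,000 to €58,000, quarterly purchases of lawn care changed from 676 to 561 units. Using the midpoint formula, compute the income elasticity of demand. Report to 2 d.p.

-0.47

ΔQ = -115, ΔI = 19000. Midpoints: Ī = 48,500, Q̄ = 618.5.
ε_I = (ΔQ/ΔI)(Ī/Q̄) = (-115/19000)(48500/618.5).
ε_I < 0, so the good is inferior.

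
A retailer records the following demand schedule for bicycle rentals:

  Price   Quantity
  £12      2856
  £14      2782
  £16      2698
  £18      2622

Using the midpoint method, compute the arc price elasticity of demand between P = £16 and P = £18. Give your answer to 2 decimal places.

At P = 16, Q = 2698; at P = 18, Q = 2622.
ΔQ = -76, ΔP = 2. Midpoints: P̄ = 17.00, Q̄ = 2660.0.
ε = (ΔQ/ΔP)(P̄/Q̄) = (-76/2)(17.00/2660.0).

-0.24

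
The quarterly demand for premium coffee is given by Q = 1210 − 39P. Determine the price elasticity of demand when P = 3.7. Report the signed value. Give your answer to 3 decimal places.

-0.135

At P = 3.7, Q = 1065.700.
dQ/dP = −39.
ε = (dQ/dP)(P/Q) = (-39)(3.7/1065.700).
|ε| < 1, so demand is inelastic at this price.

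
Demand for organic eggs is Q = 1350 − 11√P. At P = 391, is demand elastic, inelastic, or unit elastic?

Q = 1132.489, dQ/dP = -0.278.
ε = (dQ/dP)(P/Q) ≈ -0.096.
|ε| = 0.10 < 1.

inelastic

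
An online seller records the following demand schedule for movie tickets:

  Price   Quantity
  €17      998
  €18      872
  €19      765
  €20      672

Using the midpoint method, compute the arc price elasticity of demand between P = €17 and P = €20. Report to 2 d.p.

At P = 17, Q = 998; at P = 20, Q = 672.
ΔQ = -326, ΔP = 3. Midpoints: P̄ = 18.50, Q̄ = 835.0.
ε = (ΔQ/ΔP)(P̄/Q̄) = (-326/3)(18.50/835.0).

-2.41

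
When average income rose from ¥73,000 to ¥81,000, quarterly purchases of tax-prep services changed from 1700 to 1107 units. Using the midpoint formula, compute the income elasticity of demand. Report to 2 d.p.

-4.07

ΔQ = -593, ΔI = 8000. Midpoints: Ī = 77,000, Q̄ = 1403.5.
ε_I = (ΔQ/ΔI)(Ī/Q̄) = (-593/8000)(77000/1403.5).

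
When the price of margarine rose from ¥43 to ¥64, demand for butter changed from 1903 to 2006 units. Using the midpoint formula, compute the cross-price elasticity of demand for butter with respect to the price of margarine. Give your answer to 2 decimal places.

ΔQ_x = 2006 − 1903 = 103; ΔP_y = 64 − 43 = 21.
Midpoints: P̄_y = 53.50, Q̄_x = 1954.5.
ε_xy = (ΔQ_x/ΔP_y)(P̄_y/Q̄_x) = (103/21)(53.50/1954.5).

0.13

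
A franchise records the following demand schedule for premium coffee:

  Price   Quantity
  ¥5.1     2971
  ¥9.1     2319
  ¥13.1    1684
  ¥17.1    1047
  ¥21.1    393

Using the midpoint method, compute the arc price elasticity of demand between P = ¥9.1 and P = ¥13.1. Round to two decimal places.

-0.88

At P = 9.1, Q = 2319; at P = 13.1, Q = 1684.
ΔQ = -635, ΔP = 4.0. Midpoints: P̄ = 11.10, Q̄ = 2001.5.
ε = (ΔQ/ΔP)(P̄/Q̄) = (-635/4.0)(11.10/2001.5).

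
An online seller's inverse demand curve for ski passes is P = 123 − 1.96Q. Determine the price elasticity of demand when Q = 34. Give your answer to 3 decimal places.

At Q = 34, P = 123 − 1.96(34) = 56.36.
dP/dQ = −1.96, so dQ/dP = 1/(−1.96) = -0.510.
ε = (dQ/dP)(P/Q) = (-0.510)(56.36/34).

-0.846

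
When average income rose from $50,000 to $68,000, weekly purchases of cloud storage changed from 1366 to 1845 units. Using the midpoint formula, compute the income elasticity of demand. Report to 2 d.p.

0.98

ΔQ = 479, ΔI = 18000. Midpoints: Ī = 59,000, Q̄ = 1605.5.
ε_I = (ΔQ/ΔI)(Ī/Q̄) = (479/18000)(59000/1605.5).
ε_I > 0, so the good is normal.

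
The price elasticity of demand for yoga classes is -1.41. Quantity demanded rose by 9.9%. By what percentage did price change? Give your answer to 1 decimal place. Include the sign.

-7.0%

%ΔP ≈ %ΔQ / ε = (9.9%)/(-1.41) = -7.02%.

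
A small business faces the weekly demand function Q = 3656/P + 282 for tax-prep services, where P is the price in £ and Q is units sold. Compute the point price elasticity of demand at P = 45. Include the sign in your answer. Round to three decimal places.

-0.224

At P = 45, Q = 363.244.
dQ/dP = −3656/P² = -1.805.
ε = (dQ/dP)(P/Q) = (-1.805)(45/363.244).
|ε| < 1, so demand is inelastic at this price.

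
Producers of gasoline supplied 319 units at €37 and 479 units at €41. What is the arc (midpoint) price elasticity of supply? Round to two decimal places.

ΔQ = 479 − 319 = 160; ΔP = 41 − 37 = 4.
Midpoints: P̄ = 39.00, Q̄ = 399.0.
ε_s = (ΔQ/ΔP)(P̄/Q̄) = (160/4)(39.00/399.0).

3.91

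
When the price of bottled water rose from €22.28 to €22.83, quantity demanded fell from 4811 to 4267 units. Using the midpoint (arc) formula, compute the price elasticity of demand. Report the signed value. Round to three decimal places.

ΔQ = 4267 − 4811 = -544; ΔP = 22.83 − 22.28 = 0.55.
Midpoints: P̄ = 22.55, Q̄ = 4539.0.
ε = (ΔQ/ΔP)(P̄/Q̄) = (-544/0.55)(22.55/4539.0).

-4.915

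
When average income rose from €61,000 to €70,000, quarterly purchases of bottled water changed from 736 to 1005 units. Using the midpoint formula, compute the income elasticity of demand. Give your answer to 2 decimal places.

ΔQ = 269, ΔI = 9000. Midpoints: Ī = 65,500, Q̄ = 870.5.
ε_I = (ΔQ/ΔI)(Ī/Q̄) = (269/9000)(65500/870.5).

2.25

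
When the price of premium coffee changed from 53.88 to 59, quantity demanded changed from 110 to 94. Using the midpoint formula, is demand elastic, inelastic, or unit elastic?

elastic

Arc ε ≈ -1.729.
|ε| = 1.73 > 1.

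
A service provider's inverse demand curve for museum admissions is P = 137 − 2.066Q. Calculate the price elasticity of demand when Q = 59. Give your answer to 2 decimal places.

-0.12

At Q = 59, P = 137 − 2.066(59) = 15.11.
dP/dQ = −2.066, so dQ/dP = 1/(−2.066) = -0.484.
ε = (dQ/dP)(P/Q) = (-0.484)(15.11/59).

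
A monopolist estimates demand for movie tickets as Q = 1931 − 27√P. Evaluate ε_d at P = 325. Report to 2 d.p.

At P = 325, Q = 1444.251.
dQ/dP = −27/(2√P) = -0.749.
ε = (dQ/dP)(P/Q) = (-0.749)(325/1444.251).

-0.17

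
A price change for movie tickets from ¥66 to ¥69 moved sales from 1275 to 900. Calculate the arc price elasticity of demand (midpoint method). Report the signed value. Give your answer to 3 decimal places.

-7.759

ΔQ = 900 − 1275 = -375; ΔP = 69 − 66 = 3.
Midpoints: P̄ = 67.50, Q̄ = 1087.5.
ε = (ΔQ/ΔP)(P̄/Q̄) = (-375/3)(67.50/1087.5).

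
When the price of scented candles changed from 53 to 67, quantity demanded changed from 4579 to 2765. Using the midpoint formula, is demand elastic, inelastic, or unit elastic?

elastic

Arc ε ≈ -2.117.
|ε| = 2.12 > 1.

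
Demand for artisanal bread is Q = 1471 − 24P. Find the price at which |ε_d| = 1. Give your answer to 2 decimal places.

For linear demand Q = a − bP, ε = −bP/(a − bP). |ε| = 1 when bP = a − bP, i.e. P = a/(2b).
P = 1471/(2·24) = 1471/48 = 30.6458.

30.65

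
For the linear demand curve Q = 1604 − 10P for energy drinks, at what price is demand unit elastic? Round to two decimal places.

80.20

For linear demand Q = a − bP, ε = −bP/(a − bP). |ε| = 1 when bP = a − bP, i.e. P = a/(2b).
P = 1604/(2·10) = 1604/20 = 80.2000.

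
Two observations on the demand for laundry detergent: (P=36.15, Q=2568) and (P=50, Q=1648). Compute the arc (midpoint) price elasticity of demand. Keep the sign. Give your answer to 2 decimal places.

-1.36

ΔQ = 1648 − 2568 = -920; ΔP = 50 − 36.15 = 13.85.
Midpoints: P̄ = 43.08, Q̄ = 2108.0.
ε = (ΔQ/ΔP)(P̄/Q̄) = (-920/13.85)(43.08/2108.0).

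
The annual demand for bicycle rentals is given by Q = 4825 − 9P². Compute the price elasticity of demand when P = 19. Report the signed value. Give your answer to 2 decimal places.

At P = 19, Q = 1576.
dQ/dP = −18P = -342.
ε = (dQ/dP)(P/Q) = (-342)(19/1576).
|ε| > 1, so demand is elastic at this price.

-4.12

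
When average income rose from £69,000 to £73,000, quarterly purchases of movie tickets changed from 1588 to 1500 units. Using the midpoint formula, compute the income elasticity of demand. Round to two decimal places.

ΔQ = -88, ΔI = 4000. Midpoints: Ī = 71,000, Q̄ = 1544.0.
ε_I = (ΔQ/ΔI)(Ī/Q̄) = (-88/4000)(71000/1544.0).
ε_I < 0, so the good is inferior.

-1.01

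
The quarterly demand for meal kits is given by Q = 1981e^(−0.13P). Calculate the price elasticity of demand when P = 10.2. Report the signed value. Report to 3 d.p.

At P = 10.2, Q = 526.029.
dQ/dP = −0.13·1981e^(−0.13P) = −0.13Q = -68.384.
ε = (dQ/dP)(P/Q) = (-68.384)(10.2/526.029).
|ε| > 1, so demand is elastic at this price.

-1.326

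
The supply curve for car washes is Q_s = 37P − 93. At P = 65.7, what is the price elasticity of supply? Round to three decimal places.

1.040

At P = 65.7, Q_s = 2337.90.
dQ_s/dP = 37.
ε_s = (dQ_s/dP)(P/Q_s) = (37)(65.7/2337.90).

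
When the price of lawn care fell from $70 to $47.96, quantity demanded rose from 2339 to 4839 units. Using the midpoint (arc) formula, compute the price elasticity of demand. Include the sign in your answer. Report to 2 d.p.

ΔQ = 4839 − 2339 = 2500; ΔP = 47.96 − 70 = -22.04.
Midpoints: P̄ = 58.98, Q̄ = 3589.0.
ε = (ΔQ/ΔP)(P̄/Q̄) = (2500/-22.04)(58.98/3589.0).

-1.86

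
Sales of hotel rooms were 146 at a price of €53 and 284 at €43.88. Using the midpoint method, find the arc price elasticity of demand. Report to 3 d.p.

ΔQ = 284 − 146 = 138; ΔP = 43.88 − 53 = -9.12.
Midpoints: P̄ = 48.44, Q̄ = 215.0.
ε = (ΔQ/ΔP)(P̄/Q̄) = (138/-9.12)(48.44/215.0).

-3.409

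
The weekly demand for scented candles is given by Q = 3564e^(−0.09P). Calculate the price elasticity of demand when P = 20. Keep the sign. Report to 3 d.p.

-1.800

At P = 20, Q = 589.125.
dQ/dP = −0.09·3564e^(−0.09P) = −0.09Q = -53.021.
ε = (dQ/dP)(P/Q) = (-53.021)(20/589.125).
|ε| > 1, so demand is elastic at this price.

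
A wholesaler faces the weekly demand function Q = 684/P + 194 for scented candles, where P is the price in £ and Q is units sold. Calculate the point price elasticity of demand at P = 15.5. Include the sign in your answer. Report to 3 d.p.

At P = 15.5, Q = 238.129.
dQ/dP = −684/P² = -2.847.
ε = (dQ/dP)(P/Q) = (-2.847)(15.5/238.129).

-0.185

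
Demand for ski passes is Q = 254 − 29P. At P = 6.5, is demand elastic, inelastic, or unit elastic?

elastic

Q = 65.500, dQ/dP = -29.
ε = (dQ/dP)(P/Q) ≈ -2.878.
|ε| = 2.88 > 1.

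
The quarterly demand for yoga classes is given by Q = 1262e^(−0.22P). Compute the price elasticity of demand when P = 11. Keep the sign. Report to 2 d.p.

-2.42

At P = 11, Q = 112.219.
dQ/dP = −0.22·1262e^(−0.22P) = −0.22Q = -24.688.
ε = (dQ/dP)(P/Q) = (-24.688)(11/112.219).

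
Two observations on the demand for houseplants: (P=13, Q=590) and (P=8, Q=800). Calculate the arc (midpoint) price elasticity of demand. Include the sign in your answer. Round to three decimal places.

-0.635

ΔQ = 800 − 590 = 210; ΔP = 8 − 13 = -5.
Midpoints: P̄ = 10.50, Q̄ = 695.0.
ε = (ΔQ/ΔP)(P̄/Q̄) = (210/-5)(10.50/695.0).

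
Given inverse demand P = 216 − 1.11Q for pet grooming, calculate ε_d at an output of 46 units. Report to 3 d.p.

At Q = 46, P = 216 − 1.11(46) = 164.94.
dP/dQ = −1.11, so dQ/dP = 1/(−1.11) = -0.901.
ε = (dQ/dP)(P/Q) = (-0.901)(164.94/46).

-3.230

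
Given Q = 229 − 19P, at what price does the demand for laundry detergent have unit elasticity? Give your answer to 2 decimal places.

6.03

For linear demand Q = a − bP, ε = −bP/(a − bP). |ε| = 1 when bP = a − bP, i.e. P = a/(2b).
P = 229/(2·19) = 229/38 = 6.0263.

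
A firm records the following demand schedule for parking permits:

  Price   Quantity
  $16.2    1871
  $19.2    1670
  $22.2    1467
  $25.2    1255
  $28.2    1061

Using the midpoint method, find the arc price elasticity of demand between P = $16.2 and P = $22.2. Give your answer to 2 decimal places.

-0.77

At P = 16.2, Q = 1871; at P = 22.2, Q = 1467.
ΔQ = -404, ΔP = 6.0. Midpoints: P̄ = 19.20, Q̄ = 1669.0.
ε = (ΔQ/ΔP)(P̄/Q̄) = (-404/6.0)(19.20/1669.0).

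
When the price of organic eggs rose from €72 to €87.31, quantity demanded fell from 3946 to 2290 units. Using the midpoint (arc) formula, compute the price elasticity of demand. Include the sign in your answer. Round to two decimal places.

ΔQ = 2290 − 3946 = -1656; ΔP = 87.31 − 72 = 15.31.
Midpoints: P̄ = 79.66, Q̄ = 3118.0.
ε = (ΔQ/ΔP)(P̄/Q̄) = (-1656/15.31)(79.66/3118.0).

-2.76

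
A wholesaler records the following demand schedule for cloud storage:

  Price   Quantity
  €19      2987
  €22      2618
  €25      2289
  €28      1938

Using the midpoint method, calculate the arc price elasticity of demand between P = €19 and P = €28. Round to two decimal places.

-1.11

At P = 19, Q = 2987; at P = 28, Q = 1938.
ΔQ = -1049, ΔP = 9. Midpoints: P̄ = 23.50, Q̄ = 2462.5.
ε = (ΔQ/ΔP)(P̄/Q̄) = (-1049/9)(23.50/2462.5).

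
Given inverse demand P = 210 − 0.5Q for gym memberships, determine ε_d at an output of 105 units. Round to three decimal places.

-3.000

At Q = 105, P = 210 − 0.5(105) = 157.50.
dP/dQ = −0.5, so dQ/dP = 1/(−0.5) = -2.000.
ε = (dQ/dP)(P/Q) = (-2.000)(157.50/105).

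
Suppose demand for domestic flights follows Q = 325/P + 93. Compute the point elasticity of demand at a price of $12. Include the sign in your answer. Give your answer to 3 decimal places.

-0.226

At P = 12, Q = 120.083.
dQ/dP = −325/P² = -2.257.
ε = (dQ/dP)(P/Q) = (-2.257)(12/120.083).
|ε| < 1, so demand is inelastic at this price.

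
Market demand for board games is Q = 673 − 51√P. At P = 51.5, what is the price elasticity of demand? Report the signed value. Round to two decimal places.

-0.60

At P = 51.5, Q = 307.006.
dQ/dP = −51/(2√P) = -3.553.
ε = (dQ/dP)(P/Q) = (-3.553)(51.5/307.006).
|ε| < 1, so demand is inelastic at this price.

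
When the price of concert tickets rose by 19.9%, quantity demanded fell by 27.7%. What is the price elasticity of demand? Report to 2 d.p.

ε = %ΔQ / %ΔP = (-27.7)/(19.9) = -1.392.

-1.39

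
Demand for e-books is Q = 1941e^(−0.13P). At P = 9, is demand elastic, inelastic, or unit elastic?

elastic

Q = 602.422, dQ/dP = -78.315.
ε = (dQ/dP)(P/Q) ≈ -1.170.
|ε| = 1.17 > 1.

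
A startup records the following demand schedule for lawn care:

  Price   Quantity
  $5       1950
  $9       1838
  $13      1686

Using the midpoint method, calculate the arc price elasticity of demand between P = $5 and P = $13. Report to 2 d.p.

At P = 5, Q = 1950; at P = 13, Q = 1686.
ΔQ = -264, ΔP = 8. Midpoints: P̄ = 9.00, Q̄ = 1818.0.
ε = (ΔQ/ΔP)(P̄/Q̄) = (-264/8)(9.00/1818.0).

-0.16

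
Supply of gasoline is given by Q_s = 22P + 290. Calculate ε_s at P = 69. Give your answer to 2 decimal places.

0.84

At P = 69, Q_s = 1808.
dQ_s/dP = 22.
ε_s = (dQ_s/dP)(P/Q_s) = (22)(69/1808).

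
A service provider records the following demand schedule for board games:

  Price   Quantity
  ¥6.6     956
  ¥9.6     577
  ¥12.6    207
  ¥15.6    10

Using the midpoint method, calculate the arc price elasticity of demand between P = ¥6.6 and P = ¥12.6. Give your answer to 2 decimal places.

-2.06

At P = 6.6, Q = 956; at P = 12.6, Q = 207.
ΔQ = -749, ΔP = 6.0. Midpoints: P̄ = 9.60, Q̄ = 581.5.
ε = (ΔQ/ΔP)(P̄/Q̄) = (-749/6.0)(9.60/581.5).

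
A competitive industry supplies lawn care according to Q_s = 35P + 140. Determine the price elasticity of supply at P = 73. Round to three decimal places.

At P = 73, Q_s = 2695.
dQ_s/dP = 35.
ε_s = (dQ_s/dP)(P/Q_s) = (35)(73/2695).

0.948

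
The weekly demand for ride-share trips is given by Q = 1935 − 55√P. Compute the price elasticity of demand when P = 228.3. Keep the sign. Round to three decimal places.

At P = 228.3, Q = 1103.972.
dQ/dP = −55/(2√P) = -1.820.
ε = (dQ/dP)(P/Q) = (-1.820)(228.3/1103.972).

-0.376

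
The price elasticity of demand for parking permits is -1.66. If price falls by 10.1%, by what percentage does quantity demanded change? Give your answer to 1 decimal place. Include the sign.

%ΔQ ≈ ε × %ΔP = (-1.66)(-10.1%) = 16.77%.

16.8%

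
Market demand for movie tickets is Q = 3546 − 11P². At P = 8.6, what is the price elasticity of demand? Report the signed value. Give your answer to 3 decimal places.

At P = 8.6, Q = 2732.440.
dQ/dP = −22P = -189.200.
ε = (dQ/dP)(P/Q) = (-189.200)(8.6/2732.440).

-0.595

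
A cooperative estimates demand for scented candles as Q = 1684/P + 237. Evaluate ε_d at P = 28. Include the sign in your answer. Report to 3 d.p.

-0.202

At P = 28, Q = 297.143.
dQ/dP = −1684/P² = -2.148.
ε = (dQ/dP)(P/Q) = (-2.148)(28/297.143).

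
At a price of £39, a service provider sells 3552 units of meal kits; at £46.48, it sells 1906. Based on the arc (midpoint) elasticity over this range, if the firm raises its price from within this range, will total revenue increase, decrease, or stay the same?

Arc ε = (-1646/7.48)(42.74/2729.0) ≈ -3.446.
|ε| = 3.45 > 1, so demand is elastic. A price rise therefore reduces total revenue.

decrease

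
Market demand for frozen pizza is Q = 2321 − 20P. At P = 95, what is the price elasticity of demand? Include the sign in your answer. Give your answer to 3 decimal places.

-4.513

At P = 95, Q = 421.
dQ/dP = −20.
ε = (dQ/dP)(P/Q) = (-20)(95/421).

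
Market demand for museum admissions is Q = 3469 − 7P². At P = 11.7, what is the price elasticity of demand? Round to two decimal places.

At P = 11.7, Q = 2510.770.
dQ/dP = −14P = -163.800.
ε = (dQ/dP)(P/Q) = (-163.800)(11.7/2510.770).
|ε| < 1, so demand is inelastic at this price.

-0.76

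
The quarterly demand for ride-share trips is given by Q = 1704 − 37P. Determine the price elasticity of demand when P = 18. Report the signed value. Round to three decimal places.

-0.642

At P = 18, Q = 1038.
dQ/dP = −37.
ε = (dQ/dP)(P/Q) = (-37)(18/1038).
|ε| < 1, so demand is inelastic at this price.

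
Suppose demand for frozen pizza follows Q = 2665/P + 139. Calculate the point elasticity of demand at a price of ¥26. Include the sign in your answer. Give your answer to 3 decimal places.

At P = 26, Q = 241.500.
dQ/dP = −2665/P² = -3.942.
ε = (dQ/dP)(P/Q) = (-3.942)(26/241.500).

-0.424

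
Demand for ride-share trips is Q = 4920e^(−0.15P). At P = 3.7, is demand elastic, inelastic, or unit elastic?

Q = 2824.436, dQ/dP = -423.665.
ε = (dQ/dP)(P/Q) ≈ -0.555.
|ε| = 0.56 < 1.

inelastic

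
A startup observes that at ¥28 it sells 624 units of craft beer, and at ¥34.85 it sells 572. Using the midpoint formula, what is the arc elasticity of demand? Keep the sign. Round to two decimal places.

ΔQ = 572 − 624 = -52; ΔP = 34.85 − 28 = 6.85.
Midpoints: P̄ = 31.43, Q̄ = 598.0.
ε = (ΔQ/ΔP)(P̄/Q̄) = (-52/6.85)(31.43/598.0).

-0.40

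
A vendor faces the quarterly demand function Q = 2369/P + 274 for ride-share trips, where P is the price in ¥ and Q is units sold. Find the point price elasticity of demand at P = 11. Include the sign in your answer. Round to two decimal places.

-0.44

At P = 11, Q = 489.364.
dQ/dP = −2369/P² = -19.579.
ε = (dQ/dP)(P/Q) = (-19.579)(11/489.364).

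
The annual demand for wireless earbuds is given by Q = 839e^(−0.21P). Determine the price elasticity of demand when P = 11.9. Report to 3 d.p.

At P = 11.9, Q = 68.938.
dQ/dP = −0.21·839e^(−0.21P) = −0.21Q = -14.477.
ε = (dQ/dP)(P/Q) = (-14.477)(11.9/68.938).
|ε| > 1, so demand is elastic at this price.

-2.499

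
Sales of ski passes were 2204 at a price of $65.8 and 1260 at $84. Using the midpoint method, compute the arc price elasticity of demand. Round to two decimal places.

-2.24

ΔQ = 1260 − 2204 = -944; ΔP = 84 − 65.8 = 18.2.
Midpoints: P̄ = 74.90, Q̄ = 1732.0.
ε = (ΔQ/ΔP)(P̄/Q̄) = (-944/18.2)(74.90/1732.0).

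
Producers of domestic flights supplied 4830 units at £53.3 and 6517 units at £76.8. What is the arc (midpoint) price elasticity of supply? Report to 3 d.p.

0.823

ΔQ = 6517 − 4830 = 1687; ΔP = 76.8 − 53.3 = 23.5.
Midpoints: P̄ = 65.05, Q̄ = 5673.5.
ε_s = (ΔQ/ΔP)(P̄/Q̄) = (1687/23.5)(65.05/5673.5).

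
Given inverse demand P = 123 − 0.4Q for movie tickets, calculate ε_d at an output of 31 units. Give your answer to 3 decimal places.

-8.919

At Q = 31, P = 123 − 0.4(31) = 110.60.
dP/dQ = −0.4, so dQ/dP = 1/(−0.4) = -2.500.
ε = (dQ/dP)(P/Q) = (-2.500)(110.60/31).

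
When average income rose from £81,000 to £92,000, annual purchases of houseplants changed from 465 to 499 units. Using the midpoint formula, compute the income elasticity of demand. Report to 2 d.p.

0.55

ΔQ = 34, ΔI = 11000. Midpoints: Ī = 86,500, Q̄ = 482.0.
ε_I = (ΔQ/ΔI)(Ī/Q̄) = (34/11000)(86500/482.0).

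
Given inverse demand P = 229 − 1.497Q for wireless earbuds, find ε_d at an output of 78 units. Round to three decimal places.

-0.961

At Q = 78, P = 229 − 1.497(78) = 112.23.
dP/dQ = −1.497, so dQ/dP = 1/(−1.497) = -0.668.
ε = (dQ/dP)(P/Q) = (-0.668)(112.23/78).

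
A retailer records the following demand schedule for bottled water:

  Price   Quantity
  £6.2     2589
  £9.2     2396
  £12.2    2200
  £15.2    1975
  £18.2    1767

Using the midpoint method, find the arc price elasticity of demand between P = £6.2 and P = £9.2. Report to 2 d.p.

-0.20

At P = 6.2, Q = 2589; at P = 9.2, Q = 2396.
ΔQ = -193, ΔP = 3.0. Midpoints: P̄ = 7.70, Q̄ = 2492.5.
ε = (ΔQ/ΔP)(P̄/Q̄) = (-193/3.0)(7.70/2492.5).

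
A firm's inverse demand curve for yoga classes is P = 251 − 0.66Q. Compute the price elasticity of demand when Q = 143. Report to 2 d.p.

-1.66

At Q = 143, P = 251 − 0.66(143) = 156.62.
dP/dQ = −0.66, so dQ/dP = 1/(−0.66) = -1.515.
ε = (dQ/dP)(P/Q) = (-1.515)(156.62/143).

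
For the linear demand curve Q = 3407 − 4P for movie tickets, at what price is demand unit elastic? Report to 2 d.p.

For linear demand Q = a − bP, ε = −bP/(a − bP). |ε| = 1 when bP = a − bP, i.e. P = a/(2b).
P = 3407/(2·4) = 3407/8 = 425.8750.

425.88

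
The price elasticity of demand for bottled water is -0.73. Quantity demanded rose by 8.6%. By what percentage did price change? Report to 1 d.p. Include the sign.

%ΔP ≈ %ΔQ / ε = (8.6%)/(-0.73) = -11.78%.

-11.8%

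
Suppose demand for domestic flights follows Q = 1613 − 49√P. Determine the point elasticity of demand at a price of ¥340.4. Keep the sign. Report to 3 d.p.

At P = 340.4, Q = 708.953.
dQ/dP = −49/(2√P) = -1.328.
ε = (dQ/dP)(P/Q) = (-1.328)(340.4/708.953).

-0.638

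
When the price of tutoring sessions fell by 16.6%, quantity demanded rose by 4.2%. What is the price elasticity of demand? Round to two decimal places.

-0.25

ε = %ΔQ / %ΔP = (4.2)/(-16.6) = -0.253.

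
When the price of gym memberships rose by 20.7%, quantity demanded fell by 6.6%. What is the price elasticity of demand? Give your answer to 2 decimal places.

ε = %ΔQ / %ΔP = (-6.6)/(20.7) = -0.319.

-0.32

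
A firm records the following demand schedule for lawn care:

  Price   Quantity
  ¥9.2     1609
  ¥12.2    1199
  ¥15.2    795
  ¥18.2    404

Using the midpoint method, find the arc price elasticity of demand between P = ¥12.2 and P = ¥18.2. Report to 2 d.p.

-2.51

At P = 12.2, Q = 1199; at P = 18.2, Q = 404.
ΔQ = -795, ΔP = 6.0. Midpoints: P̄ = 15.20, Q̄ = 801.5.
ε = (ΔQ/ΔP)(P̄/Q̄) = (-795/6.0)(15.20/801.5).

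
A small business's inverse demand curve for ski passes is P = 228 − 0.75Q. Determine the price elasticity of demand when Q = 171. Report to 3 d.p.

-0.778

At Q = 171, P = 228 − 0.75(171) = 99.75.
dP/dQ = −0.75, so dQ/dP = 1/(−0.75) = -1.333.
ε = (dQ/dP)(P/Q) = (-1.333)(99.75/171).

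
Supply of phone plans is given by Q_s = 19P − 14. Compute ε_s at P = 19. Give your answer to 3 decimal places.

1.040

At P = 19, Q_s = 347.
dQ_s/dP = 19.
ε_s = (dQ_s/dP)(P/Q_s) = (19)(19/347).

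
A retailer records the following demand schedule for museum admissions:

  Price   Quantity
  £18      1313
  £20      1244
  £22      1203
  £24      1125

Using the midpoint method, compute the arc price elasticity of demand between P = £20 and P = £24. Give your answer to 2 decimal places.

-0.55

At P = 20, Q = 1244; at P = 24, Q = 1125.
ΔQ = -119, ΔP = 4. Midpoints: P̄ = 22.00, Q̄ = 1184.5.
ε = (ΔQ/ΔP)(P̄/Q̄) = (-119/4)(22.00/1184.5).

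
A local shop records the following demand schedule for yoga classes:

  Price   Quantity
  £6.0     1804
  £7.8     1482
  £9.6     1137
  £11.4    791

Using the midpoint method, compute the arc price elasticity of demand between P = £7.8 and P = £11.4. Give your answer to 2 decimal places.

At P = 7.8, Q = 1482; at P = 11.4, Q = 791.
ΔQ = -691, ΔP = 3.6. Midpoints: P̄ = 9.60, Q̄ = 1136.5.
ε = (ΔQ/ΔP)(P̄/Q̄) = (-691/3.6)(9.60/1136.5).

-1.62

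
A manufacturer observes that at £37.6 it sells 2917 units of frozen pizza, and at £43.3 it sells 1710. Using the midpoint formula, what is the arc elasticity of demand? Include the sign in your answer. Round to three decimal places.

ΔQ = 1710 − 2917 = -1207; ΔP = 43.3 − 37.6 = 5.7.
Midpoints: P̄ = 40.45, Q̄ = 2313.5.
ε = (ΔQ/ΔP)(P̄/Q̄) = (-1207/5.7)(40.45/2313.5).

-3.702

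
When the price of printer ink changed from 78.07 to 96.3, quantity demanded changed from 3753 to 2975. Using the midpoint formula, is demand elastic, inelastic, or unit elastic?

Arc ε ≈ -1.106.
|ε| = 1.11 > 1.

elastic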